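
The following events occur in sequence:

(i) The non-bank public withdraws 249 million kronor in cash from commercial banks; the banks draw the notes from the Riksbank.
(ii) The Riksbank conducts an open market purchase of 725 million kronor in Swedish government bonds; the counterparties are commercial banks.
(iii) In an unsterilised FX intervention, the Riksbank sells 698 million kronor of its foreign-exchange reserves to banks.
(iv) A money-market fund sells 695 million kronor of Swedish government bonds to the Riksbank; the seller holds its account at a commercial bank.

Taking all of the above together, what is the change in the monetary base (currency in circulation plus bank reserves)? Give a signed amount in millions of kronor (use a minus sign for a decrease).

+722 million

Riksbank balance sheet:
  Assets:      Securities +1420M, Foreign assets −698M
  Liabilities: Bank reserves +473M, Currency in circulation +249M
Monetary base = currency + reserves: +249M + (+473M) = +722 million.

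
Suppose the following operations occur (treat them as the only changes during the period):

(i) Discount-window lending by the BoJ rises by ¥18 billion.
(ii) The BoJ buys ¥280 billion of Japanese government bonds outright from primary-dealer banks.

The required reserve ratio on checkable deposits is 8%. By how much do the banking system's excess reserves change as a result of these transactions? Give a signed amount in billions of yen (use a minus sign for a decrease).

+¥298 billion

Discount-window loan ¥18 billion: reserves +¥18B, deposits 0.
OMO purchase (from banks) ¥280 billion: reserves +¥280B, deposits 0.
Totals: Δreserves = +¥298B, Δdeposits = 0.
Δrequired reserves = 8% × 0 = 0.
Δexcess reserves = Δreserves − Δrequired = +¥298B − (0) = +¥298 billion.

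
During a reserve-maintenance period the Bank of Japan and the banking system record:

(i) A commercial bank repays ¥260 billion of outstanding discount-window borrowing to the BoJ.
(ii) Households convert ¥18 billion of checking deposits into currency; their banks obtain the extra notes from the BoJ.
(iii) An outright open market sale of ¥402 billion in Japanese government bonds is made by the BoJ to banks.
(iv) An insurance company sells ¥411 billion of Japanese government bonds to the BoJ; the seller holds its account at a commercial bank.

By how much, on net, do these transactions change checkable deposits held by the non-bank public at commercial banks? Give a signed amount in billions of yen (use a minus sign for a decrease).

+¥393 billion

BoJ balance sheet:
  Assets:      Securities +¥9B, Loans to banks −¥260B
  Liabilities: Bank reserves −¥269B, Currency in circulation +¥18B
Commercial banking system:
  Assets:      Reserves at CB −¥269B, Securities +¥402B
  Liabilities: Checkable deposits +¥393B, Borrowings from CB −¥260B
So the change in checkable deposits held by the non-bank public at commercial banks is +¥393 billion.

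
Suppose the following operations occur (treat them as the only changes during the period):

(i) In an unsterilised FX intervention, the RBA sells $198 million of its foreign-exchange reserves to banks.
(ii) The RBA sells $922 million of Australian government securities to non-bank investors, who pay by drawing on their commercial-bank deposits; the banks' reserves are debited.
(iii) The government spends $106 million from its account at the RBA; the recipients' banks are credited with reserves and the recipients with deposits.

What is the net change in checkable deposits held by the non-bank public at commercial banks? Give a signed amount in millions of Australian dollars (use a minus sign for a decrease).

-$816 million

FX sale $198 million: the counterparty is a bank, so public deposits are unchanged → 0.
Asset sale (to non-banks) $922 million: non-bank counterparties' bank balances fall → −$922M.
Government spending $106 million: non-bank counterparties' bank balances rise → +$106M.
Net: 0 − 922 + 106 = -$816 million.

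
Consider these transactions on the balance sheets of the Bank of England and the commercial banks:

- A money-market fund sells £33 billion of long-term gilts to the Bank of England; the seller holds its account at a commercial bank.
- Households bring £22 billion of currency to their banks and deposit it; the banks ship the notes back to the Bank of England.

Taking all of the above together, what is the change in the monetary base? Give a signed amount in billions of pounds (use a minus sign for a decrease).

+£33 billion

Asset purchase (from non-banks) £33 billion: Bank of England balance sheet expands → +£33B.
Currency deposit £22 billion: just a shift between currency and reserves — both are base money → 0.
Net: 33 + 0 = +£33 billion.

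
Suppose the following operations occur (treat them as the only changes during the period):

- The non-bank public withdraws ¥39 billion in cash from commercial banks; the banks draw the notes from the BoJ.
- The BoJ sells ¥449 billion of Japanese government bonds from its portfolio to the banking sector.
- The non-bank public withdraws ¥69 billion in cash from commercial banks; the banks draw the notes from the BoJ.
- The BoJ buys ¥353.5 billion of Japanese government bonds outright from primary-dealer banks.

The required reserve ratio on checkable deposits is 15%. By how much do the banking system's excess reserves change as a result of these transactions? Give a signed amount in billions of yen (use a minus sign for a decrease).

Currency withdrawal ¥39 billion: reserves −¥39B, deposits −¥39B.
OMO sale (to banks) ¥449 billion: reserves −¥449B, deposits 0.
Currency withdrawal ¥69 billion: reserves −¥69B, deposits −¥69B.
OMO purchase (from banks) ¥353.5 billion: reserves +¥353.5B, deposits 0.
Totals: Δreserves = −¥203.5B, Δdeposits = −¥108B.
Δrequired reserves = 15% × −¥108B = −¥16.2B.
Δexcess reserves = Δreserves − Δrequired = −¥203.5B − (−¥16.2B) = -¥187.3 billion.

-¥187.3 billion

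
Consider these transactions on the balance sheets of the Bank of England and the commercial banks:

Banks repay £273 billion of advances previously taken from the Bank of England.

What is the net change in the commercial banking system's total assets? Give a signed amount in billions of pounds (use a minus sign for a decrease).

-£273 billion

Bank of England balance sheet:
  Assets:      Loans to banks −£273B
  Liabilities: Bank reserves −£273B
Commercial banking system:
  Assets:      Reserves at CB −£273B
  Liabilities: Borrowings from CB −£273B
Change in total bank assets = -£273 billion.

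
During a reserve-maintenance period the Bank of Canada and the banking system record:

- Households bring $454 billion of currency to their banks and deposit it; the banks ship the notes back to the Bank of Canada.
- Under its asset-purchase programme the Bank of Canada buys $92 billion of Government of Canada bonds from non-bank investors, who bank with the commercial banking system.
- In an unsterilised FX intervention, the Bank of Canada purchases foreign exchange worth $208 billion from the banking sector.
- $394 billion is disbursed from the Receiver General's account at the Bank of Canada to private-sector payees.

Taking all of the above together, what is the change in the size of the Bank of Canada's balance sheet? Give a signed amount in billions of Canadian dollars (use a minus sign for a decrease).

Bank of Canada balance sheet:
  Assets:      Securities +$92B, Foreign assets +$208B
  Liabilities: Bank reserves +$1148B, Currency in circulation −$454B, Government deposits −$394B
Change in total Bank of Canada assets = +$300 billion.

+$300 billion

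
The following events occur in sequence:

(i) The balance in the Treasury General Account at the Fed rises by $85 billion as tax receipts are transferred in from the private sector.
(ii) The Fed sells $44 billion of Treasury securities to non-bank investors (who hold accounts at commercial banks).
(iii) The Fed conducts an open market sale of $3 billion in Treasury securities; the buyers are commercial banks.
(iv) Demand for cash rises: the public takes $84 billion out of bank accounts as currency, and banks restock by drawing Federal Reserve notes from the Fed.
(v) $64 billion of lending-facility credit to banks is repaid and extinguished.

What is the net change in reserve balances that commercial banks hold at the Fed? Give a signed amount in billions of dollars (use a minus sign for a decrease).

-$280 billion

Fed balance sheet:
  Assets:      Securities −$47B, Loans to banks −$64B
  Liabilities: Bank reserves −$280B, Currency in circulation +$84B, Government deposits +$85B
Commercial banking system:
  Assets:      Reserves at CB −$280B, Securities +$3B
  Liabilities: Checkable deposits −$213B, Borrowings from CB −$64B
So the change in reserve balances that commercial banks hold at the Fed is -$280 billion.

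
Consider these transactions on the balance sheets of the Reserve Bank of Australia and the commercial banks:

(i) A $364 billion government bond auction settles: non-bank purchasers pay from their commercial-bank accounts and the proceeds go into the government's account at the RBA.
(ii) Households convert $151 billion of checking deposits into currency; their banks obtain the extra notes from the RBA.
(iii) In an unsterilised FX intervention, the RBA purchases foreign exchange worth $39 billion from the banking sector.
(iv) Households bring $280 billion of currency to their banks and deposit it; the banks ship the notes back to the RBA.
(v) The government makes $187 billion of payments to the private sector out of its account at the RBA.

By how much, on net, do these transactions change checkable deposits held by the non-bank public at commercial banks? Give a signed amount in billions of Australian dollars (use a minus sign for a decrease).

-$48 billion

Government account inflow $364 billion: non-bank counterparties' bank balances fall → −$364B.
Currency withdrawal $151 billion: non-bank counterparties' bank balances fall → −$151B.
FX purchase $39 billion: the counterparty is a bank, so public deposits are unchanged → 0.
Currency deposit $280 billion: non-bank counterparties' bank balances rise → +$280B.
Government spending $187 billion: non-bank counterparties' bank balances rise → +$187B.
Net: −364 − 151 + 0 + 280 + 187 = -$48 billion.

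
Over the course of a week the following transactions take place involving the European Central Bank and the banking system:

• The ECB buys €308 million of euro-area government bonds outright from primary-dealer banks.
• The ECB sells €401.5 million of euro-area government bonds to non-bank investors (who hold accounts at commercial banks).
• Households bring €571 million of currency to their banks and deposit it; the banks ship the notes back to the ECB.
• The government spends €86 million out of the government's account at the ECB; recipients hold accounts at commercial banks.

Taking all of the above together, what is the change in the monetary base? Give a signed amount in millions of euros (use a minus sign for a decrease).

ECB balance sheet:
  Assets:      Securities −€93.5M
  Liabilities: Bank reserves +€563.5M, Currency in circulation −€571M, Government deposits −€86M
Commercial banking system:
  Assets:      Reserves at CB +€563.5M, Securities −€308M
  Liabilities: Checkable deposits +€255.5M
Monetary base = currency + reserves: −€571M + (+€563.5M) = -€7.5 million.

-€7.5 million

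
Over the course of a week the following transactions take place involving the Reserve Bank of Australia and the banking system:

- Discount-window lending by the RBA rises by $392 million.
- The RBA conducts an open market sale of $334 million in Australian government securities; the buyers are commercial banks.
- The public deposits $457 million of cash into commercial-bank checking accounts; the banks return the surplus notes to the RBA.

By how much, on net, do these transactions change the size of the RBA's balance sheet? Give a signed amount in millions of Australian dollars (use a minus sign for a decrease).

+$58 million

Discount-window loan $392 million: an RBA asset is acquired → +$392M.
OMO sale (to banks) $334 million: an RBA asset is shed → −$334M.
Currency deposit $457 million: only the composition of liabilities changes → 0.
Net: 392 − 334 + 0 = +$58 million.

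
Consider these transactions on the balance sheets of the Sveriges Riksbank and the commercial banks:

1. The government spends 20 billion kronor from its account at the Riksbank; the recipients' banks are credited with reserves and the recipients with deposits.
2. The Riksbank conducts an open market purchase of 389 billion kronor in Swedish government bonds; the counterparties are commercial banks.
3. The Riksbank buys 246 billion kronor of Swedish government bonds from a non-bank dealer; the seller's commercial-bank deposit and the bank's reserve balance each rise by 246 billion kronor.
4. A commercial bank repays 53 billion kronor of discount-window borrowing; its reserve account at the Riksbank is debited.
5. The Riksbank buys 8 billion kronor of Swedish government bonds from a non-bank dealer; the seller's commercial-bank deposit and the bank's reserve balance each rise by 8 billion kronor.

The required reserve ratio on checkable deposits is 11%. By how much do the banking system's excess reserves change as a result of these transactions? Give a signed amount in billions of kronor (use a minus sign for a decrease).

Government spending 20 billion kronor: reserves +20B, deposits +20B.
OMO purchase (from banks) 389 billion kronor: reserves +389B, deposits 0.
Asset purchase (from non-banks) 246 billion kronor: reserves +246B, deposits +246B.
Discount-window repayment 53 billion kronor: reserves −53B, deposits 0.
Asset purchase (from non-banks) 8 billion kronor: reserves +8B, deposits +8B.
Totals: Δreserves = +610B, Δdeposits = +274B.
Δrequired reserves = 11% × +274B = +30.14B.
Δexcess reserves = Δreserves − Δrequired = +610B − (+30.14B) = +579.86 billion.

+579.86 billion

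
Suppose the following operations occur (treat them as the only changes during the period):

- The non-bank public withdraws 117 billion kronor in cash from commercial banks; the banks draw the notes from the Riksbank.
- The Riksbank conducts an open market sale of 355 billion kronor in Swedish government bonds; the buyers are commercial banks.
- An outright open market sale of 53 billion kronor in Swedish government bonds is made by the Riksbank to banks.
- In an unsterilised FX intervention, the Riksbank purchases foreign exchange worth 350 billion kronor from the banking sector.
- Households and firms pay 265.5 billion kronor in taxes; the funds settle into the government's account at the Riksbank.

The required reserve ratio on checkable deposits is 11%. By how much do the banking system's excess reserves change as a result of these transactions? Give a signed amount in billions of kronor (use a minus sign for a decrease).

-398.425 billion

Currency withdrawal 117 billion kronor: reserves −117B, deposits −117B.
OMO sale (to banks) 355 billion kronor: reserves −355B, deposits 0.
OMO sale (to banks) 53 billion kronor: reserves −53B, deposits 0.
FX purchase 350 billion kronor: reserves +350B, deposits 0.
Government account inflow 265.5 billion kronor: reserves −265.5B, deposits −265.5B.
Totals: Δreserves = −440.5B, Δdeposits = −382.5B.
Δrequired reserves = 11% × −382.5B = −42.075B.
Δexcess reserves = Δreserves − Δrequired = −440.5B − (−42.075B) = -398.425 billion.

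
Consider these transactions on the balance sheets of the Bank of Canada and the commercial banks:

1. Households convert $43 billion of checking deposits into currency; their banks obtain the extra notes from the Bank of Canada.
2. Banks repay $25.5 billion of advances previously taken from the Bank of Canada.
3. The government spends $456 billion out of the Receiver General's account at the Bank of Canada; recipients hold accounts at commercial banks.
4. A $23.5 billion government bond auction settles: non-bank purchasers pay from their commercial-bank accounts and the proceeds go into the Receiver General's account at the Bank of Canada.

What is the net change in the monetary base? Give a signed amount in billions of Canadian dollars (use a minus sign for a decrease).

+$407 billion

Currency withdrawal $43 billion: just a shift between currency and reserves — both are base money → 0.
Discount-window repayment $25.5 billion: Bank of Canada balance sheet contracts → −$25.5B.
Government spending $456 billion: a non-base liability converts back to reserves → +$456B.
Government account inflow $23.5 billion: reserves shift to a non-base liability → −$23.5B.
Net: 0 − 25.5 + 456 − 23.5 = +$407 billion.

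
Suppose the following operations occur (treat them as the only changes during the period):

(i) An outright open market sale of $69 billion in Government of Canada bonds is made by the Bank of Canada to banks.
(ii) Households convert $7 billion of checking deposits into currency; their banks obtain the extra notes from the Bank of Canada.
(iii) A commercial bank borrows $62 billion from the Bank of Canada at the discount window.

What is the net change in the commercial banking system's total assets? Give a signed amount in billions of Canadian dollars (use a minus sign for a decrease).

OMO sale (to banks) $69 billion: just an asset swap on bank balance sheets → 0.
Currency withdrawal $7 billion: bank balance sheets shrink → −$7B.
Discount-window loan $62 billion: bank balance sheets expand → +$62B.
Net: 0 − 7 + 62 = +$55 billion.

+$55 billion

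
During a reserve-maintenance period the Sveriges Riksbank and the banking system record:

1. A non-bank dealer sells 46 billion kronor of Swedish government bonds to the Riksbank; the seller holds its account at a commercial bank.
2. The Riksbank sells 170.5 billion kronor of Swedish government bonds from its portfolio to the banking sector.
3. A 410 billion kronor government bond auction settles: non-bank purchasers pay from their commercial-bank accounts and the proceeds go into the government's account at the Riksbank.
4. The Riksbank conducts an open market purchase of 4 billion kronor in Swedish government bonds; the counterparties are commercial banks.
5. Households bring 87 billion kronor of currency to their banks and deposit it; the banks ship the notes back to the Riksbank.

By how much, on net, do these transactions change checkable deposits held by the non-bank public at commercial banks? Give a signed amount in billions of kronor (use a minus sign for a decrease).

-277 billion

Riksbank balance sheet:
  Assets:      Securities −120.5B
  Liabilities: Bank reserves −443.5B, Currency in circulation −87B, Government deposits +410B
Commercial banking system:
  Assets:      Reserves at CB −443.5B, Securities +166.5B
  Liabilities: Checkable deposits −277B
So the change in checkable deposits held by the non-bank public at commercial banks is -277 billion.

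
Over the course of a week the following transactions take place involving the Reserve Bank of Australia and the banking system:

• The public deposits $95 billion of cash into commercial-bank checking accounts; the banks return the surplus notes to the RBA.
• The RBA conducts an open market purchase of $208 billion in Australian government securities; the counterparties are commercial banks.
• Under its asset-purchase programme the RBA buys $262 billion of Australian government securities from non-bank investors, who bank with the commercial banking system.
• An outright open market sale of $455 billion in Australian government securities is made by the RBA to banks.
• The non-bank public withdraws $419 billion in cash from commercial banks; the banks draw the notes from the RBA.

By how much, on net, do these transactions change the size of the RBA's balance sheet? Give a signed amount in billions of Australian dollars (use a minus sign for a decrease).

+$15 billion

RBA balance sheet:
  Assets:      Securities +$15B
  Liabilities: Bank reserves −$309B, Currency in circulation +$324B
Commercial banking system:
  Assets:      Reserves at CB −$309B, Securities +$247B
  Liabilities: Checkable deposits −$62B
Change in total RBA assets = +$15 billion.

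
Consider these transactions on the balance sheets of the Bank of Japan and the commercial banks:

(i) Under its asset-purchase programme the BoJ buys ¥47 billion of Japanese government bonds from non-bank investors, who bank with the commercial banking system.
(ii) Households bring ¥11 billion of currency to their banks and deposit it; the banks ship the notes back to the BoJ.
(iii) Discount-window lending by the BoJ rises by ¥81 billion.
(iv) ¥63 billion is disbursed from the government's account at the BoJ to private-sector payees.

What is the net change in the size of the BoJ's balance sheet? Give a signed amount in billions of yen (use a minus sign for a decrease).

+¥128 billion

BoJ balance sheet:
  Assets:      Securities +¥47B, Loans to banks +¥81B
  Liabilities: Bank reserves +¥202B, Currency in circulation −¥11B, Government deposits −¥63B
Change in total BoJ assets = +¥128 billion.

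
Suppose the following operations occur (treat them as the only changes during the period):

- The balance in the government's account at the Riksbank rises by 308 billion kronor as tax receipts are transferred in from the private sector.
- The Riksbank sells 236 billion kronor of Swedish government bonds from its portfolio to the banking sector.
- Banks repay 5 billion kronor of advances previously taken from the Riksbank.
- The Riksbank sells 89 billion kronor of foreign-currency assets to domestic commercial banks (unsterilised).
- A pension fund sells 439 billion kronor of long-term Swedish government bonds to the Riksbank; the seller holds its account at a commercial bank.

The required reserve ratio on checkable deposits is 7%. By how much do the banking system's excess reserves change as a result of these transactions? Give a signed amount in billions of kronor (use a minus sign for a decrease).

Government account inflow 308 billion kronor: reserves −308B, deposits −308B.
OMO sale (to banks) 236 billion kronor: reserves −236B, deposits 0.
Discount-window repayment 5 billion kronor: reserves −5B, deposits 0.
FX sale 89 billion kronor: reserves −89B, deposits 0.
Asset purchase (from non-banks) 439 billion kronor: reserves +439B, deposits +439B.
Totals: Δreserves = −199B, Δdeposits = +131B.
Δrequired reserves = 7% × +131B = +9.17B.
Δexcess reserves = Δreserves − Δrequired = −199B − (+9.17B) = -208.17 billion.

-208.17 billion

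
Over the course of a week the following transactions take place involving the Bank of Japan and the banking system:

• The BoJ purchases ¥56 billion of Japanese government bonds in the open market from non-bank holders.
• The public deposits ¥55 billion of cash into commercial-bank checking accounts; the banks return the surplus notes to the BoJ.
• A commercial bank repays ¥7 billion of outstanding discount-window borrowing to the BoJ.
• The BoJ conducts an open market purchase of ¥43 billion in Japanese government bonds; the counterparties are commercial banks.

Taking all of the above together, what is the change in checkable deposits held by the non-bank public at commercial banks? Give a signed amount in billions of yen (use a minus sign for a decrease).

+¥111 billion

Asset purchase (from non-banks) ¥56 billion: non-bank counterparties' bank balances rise → +¥56B.
Currency deposit ¥55 billion: non-bank counterparties' bank balances rise → +¥55B.
Discount-window repayment ¥7 billion: the counterparty is a bank, so public deposits are unchanged → 0.
OMO purchase (from banks) ¥43 billion: the counterparty is a bank, so public deposits are unchanged → 0.
Net: 56 + 55 + 0 + 0 = +¥111 billion.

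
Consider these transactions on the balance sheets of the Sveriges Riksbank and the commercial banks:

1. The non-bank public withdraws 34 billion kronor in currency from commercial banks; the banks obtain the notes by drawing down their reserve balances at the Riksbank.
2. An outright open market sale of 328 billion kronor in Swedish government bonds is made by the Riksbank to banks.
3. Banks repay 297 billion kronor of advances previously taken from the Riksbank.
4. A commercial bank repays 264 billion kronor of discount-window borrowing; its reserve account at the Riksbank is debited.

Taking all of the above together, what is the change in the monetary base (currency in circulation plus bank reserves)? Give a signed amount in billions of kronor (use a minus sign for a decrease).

-889 billion

Riksbank balance sheet:
  Assets:      Securities −328B, Loans to banks −561B
  Liabilities: Bank reserves −923B, Currency in circulation +34B
Monetary base = currency + reserves: +34B + (−923B) = -889 billion.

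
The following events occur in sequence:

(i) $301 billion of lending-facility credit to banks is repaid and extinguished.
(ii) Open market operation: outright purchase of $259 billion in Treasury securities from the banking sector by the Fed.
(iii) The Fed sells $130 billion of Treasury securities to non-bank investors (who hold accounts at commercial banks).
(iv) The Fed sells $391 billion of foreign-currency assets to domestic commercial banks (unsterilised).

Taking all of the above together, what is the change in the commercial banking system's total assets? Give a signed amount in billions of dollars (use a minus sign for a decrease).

-$431 billion

Discount-window repayment $301 billion: bank balance sheets shrink → −$301B.
OMO purchase (from banks) $259 billion: just an asset swap on bank balance sheets → 0.
Asset sale (to non-banks) $130 billion: bank balance sheets shrink → −$130B.
FX sale $391 billion: just an asset swap on bank balance sheets → 0.
Net: −301 + 0 − 130 + 0 = -$431 billion.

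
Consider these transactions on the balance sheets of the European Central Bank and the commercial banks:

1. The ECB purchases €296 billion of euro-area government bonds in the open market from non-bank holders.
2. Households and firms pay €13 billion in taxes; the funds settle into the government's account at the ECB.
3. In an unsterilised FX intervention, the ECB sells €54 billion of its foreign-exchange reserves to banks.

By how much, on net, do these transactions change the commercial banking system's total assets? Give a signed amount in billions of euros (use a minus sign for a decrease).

Asset purchase (from non-banks) €296 billion: bank balance sheets expand → +€296B.
Government account inflow €13 billion: bank balance sheets shrink → −€13B.
FX sale €54 billion: just an asset swap on bank balance sheets → 0.
Net: 296 − 13 + 0 = +€283 billion.

+€283 billion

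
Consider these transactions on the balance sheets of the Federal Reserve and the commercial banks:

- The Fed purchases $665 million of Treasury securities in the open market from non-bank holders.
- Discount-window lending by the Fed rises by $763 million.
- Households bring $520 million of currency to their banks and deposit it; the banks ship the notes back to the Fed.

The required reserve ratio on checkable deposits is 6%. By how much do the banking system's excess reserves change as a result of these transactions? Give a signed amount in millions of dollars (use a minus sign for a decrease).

+$1876.9 million

Asset purchase (from non-banks) $665 million: reserves +$665M, deposits +$665M.
Discount-window loan $763 million: reserves +$763M, deposits 0.
Currency deposit $520 million: reserves +$520M, deposits +$520M.
Totals: Δreserves = +$1948M, Δdeposits = +$1185M.
Δrequired reserves = 6% × +$1185M = +$71.1M.
Δexcess reserves = Δreserves − Δrequired = +$1948M − (+$71.1M) = +$1876.9 million.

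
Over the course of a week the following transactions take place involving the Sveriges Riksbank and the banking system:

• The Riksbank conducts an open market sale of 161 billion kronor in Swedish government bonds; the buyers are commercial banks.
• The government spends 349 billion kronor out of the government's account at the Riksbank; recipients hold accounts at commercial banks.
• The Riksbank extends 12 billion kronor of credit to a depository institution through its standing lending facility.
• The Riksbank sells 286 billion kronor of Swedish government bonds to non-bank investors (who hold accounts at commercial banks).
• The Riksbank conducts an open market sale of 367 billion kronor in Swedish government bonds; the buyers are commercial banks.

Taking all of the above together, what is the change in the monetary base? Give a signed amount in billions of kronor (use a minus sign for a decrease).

-453 billion

Riksbank balance sheet:
  Assets:      Securities −814B, Loans to banks +12B
  Liabilities: Bank reserves −453B, Government deposits −349B
Monetary base = currency + reserves: 0 + (−453B) = -453 billion.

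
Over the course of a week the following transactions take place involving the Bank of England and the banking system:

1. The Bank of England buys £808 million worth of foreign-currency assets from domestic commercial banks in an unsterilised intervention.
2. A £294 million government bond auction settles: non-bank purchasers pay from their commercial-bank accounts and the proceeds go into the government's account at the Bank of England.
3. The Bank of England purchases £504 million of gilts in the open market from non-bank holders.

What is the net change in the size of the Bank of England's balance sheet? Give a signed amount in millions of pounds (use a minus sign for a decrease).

FX purchase £808 million: a Bank of England asset is acquired → +£808M.
Government account inflow £294 million: only the composition of liabilities changes → 0.
Asset purchase (from non-banks) £504 million: a Bank of England asset is acquired → +£504M.
Net: 808 + 0 + 504 = +£1312 million.

+£1312 million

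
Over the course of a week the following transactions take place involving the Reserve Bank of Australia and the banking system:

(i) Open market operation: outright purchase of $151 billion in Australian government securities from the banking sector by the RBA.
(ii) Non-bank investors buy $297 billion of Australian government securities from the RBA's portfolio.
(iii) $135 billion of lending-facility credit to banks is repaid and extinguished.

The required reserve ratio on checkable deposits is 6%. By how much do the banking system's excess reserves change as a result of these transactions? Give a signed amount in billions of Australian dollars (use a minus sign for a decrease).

-$263.18 billion

OMO purchase (from banks) $151 billion: reserves +$151B, deposits 0.
Asset sale (to non-banks) $297 billion: reserves −$297B, deposits −$297B.
Discount-window repayment $135 billion: reserves −$135B, deposits 0.
Totals: Δreserves = −$281B, Δdeposits = −$297B.
Δrequired reserves = 6% × −$297B = −$17.82B.
Δexcess reserves = Δreserves − Δrequired = −$281B − (−$17.82B) = -$263.18 billion.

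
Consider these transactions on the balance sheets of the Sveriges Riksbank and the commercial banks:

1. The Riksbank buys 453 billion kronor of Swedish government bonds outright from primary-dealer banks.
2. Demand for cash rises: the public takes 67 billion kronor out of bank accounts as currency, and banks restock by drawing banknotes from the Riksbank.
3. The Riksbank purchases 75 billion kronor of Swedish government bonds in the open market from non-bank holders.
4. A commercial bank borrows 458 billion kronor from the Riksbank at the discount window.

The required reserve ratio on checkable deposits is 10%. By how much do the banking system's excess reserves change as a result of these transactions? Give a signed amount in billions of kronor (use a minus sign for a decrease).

+918.2 billion

OMO purchase (from banks) 453 billion kronor: reserves +453B, deposits 0.
Currency withdrawal 67 billion kronor: reserves −67B, deposits −67B.
Asset purchase (from non-banks) 75 billion kronor: reserves +75B, deposits +75B.
Discount-window loan 458 billion kronor: reserves +458B, deposits 0.
Totals: Δreserves = +919B, Δdeposits = +8B.
Δrequired reserves = 10% × +8B = +0.8B.
Δexcess reserves = Δreserves − Δrequired = +919B − (+0.8B) = +918.2 billion.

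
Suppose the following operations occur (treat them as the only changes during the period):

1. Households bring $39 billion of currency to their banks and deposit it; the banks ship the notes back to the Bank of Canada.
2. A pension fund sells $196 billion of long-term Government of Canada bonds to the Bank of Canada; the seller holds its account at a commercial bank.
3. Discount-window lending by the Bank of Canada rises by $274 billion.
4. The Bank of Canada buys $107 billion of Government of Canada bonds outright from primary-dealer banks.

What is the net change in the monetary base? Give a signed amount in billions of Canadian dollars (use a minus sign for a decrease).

Bank of Canada balance sheet:
  Assets:      Securities +$303B, Loans to banks +$274B
  Liabilities: Bank reserves +$616B, Currency in circulation −$39B
Monetary base = currency + reserves: −$39B + (+$616B) = +$577 billion.

+$577 billion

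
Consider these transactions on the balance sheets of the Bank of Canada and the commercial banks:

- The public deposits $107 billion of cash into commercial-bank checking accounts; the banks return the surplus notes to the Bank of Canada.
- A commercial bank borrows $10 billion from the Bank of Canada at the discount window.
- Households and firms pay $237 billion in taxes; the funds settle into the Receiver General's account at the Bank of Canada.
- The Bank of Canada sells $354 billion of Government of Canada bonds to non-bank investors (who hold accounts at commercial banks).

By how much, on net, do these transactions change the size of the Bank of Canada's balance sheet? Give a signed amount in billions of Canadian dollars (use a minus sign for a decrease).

Currency deposit $107 billion: only the composition of liabilities changes → 0.
Discount-window loan $10 billion: a Bank of Canada asset is acquired → +$10B.
Government account inflow $237 billion: only the composition of liabilities changes → 0.
Asset sale (to non-banks) $354 billion: a Bank of Canada asset is shed → −$354B.
Net: 0 + 10 + 0 − 354 = -$344 billion.

-$344 billion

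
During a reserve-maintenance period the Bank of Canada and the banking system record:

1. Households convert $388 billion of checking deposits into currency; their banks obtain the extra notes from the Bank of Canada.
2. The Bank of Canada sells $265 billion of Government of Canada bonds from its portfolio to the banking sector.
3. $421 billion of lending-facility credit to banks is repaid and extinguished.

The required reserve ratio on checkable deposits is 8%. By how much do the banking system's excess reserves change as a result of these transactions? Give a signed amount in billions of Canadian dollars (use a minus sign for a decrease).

Currency withdrawal $388 billion: reserves −$388B, deposits −$388B.
OMO sale (to banks) $265 billion: reserves −$265B, deposits 0.
Discount-window repayment $421 billion: reserves −$421B, deposits 0.
Totals: Δreserves = −$1074B, Δdeposits = −$388B.
Δrequired reserves = 8% × −$388B = −$31.04B.
Δexcess reserves = Δreserves − Δrequired = −$1074B − (−$31.04B) = -$1042.96 billion.

-$1042.96 billion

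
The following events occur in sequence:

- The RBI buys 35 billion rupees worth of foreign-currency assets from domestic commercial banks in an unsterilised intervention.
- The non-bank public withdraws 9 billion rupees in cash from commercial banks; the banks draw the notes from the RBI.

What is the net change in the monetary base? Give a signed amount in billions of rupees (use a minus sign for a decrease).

FX purchase 35 billion rupees: RBI balance sheet expands → +35B.
Currency withdrawal 9 billion rupees: just a shift between currency and reserves — both are base money → 0.
Net: 35 + 0 = +35 billion.

+35 billion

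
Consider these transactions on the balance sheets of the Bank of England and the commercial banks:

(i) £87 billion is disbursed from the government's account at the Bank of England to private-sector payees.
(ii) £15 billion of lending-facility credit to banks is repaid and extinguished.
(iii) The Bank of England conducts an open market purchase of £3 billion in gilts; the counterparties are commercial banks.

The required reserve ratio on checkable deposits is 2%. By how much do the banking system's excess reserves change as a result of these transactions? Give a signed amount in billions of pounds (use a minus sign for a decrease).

Government spending £87 billion: reserves +£87B, deposits +£87B.
Discount-window repayment £15 billion: reserves −£15B, deposits 0.
OMO purchase (from banks) £3 billion: reserves +£3B, deposits 0.
Totals: Δreserves = +£75B, Δdeposits = +£87B.
Δrequired reserves = 2% × +£87B = +£1.74B.
Δexcess reserves = Δreserves − Δrequired = +£75B − (+£1.74B) = +£73.26 billion.

+£73.26 billion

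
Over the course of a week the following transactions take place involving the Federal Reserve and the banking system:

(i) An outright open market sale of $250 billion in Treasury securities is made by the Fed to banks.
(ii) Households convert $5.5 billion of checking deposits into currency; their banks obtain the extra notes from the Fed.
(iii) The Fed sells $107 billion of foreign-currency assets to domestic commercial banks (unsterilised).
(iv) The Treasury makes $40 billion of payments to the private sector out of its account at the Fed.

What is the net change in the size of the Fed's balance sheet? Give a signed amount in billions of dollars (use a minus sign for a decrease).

OMO sale (to banks) $250 billion: a Fed asset is shed → −$250B.
Currency withdrawal $5.5 billion: only the composition of liabilities changes → 0.
FX sale $107 billion: a Fed asset is shed → −$107B.
Government spending $40 billion: only the composition of liabilities changes → 0.
Net: −250 + 0 − 107 + 0 = -$357 billion.

-$357 billion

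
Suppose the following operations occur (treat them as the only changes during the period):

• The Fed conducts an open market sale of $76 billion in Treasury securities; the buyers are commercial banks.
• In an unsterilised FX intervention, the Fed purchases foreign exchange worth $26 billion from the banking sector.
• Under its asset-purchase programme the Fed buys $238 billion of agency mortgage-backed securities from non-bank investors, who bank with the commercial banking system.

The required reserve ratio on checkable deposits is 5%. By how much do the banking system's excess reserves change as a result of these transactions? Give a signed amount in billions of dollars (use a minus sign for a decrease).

+$176.1 billion

OMO sale (to banks) $76 billion: reserves −$76B, deposits 0.
FX purchase $26 billion: reserves +$26B, deposits 0.
Asset purchase (from non-banks) $238 billion: reserves +$238B, deposits +$238B.
Totals: Δreserves = +$188B, Δdeposits = +$238B.
Δrequired reserves = 5% × +$238B = +$11.9B.
Δexcess reserves = Δreserves − Δrequired = +$188B − (+$11.9B) = +$176.1 billion.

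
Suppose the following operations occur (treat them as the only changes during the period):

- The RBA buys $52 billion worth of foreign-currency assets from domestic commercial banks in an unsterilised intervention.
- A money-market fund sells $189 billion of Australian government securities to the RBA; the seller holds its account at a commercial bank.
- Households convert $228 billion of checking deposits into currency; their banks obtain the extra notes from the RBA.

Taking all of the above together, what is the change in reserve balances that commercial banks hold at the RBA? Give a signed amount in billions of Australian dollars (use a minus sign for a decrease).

FX purchase $52 billion: the RBA pays by crediting reserve accounts → +$52B.
Asset purchase (from non-banks) $189 billion: the RBA pays by crediting reserve accounts → +$189B.
Currency withdrawal $228 billion: banks swap reserves for currency → −$228B.
Net: 52 + 189 − 228 = +$13 billion.

+$13 billion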